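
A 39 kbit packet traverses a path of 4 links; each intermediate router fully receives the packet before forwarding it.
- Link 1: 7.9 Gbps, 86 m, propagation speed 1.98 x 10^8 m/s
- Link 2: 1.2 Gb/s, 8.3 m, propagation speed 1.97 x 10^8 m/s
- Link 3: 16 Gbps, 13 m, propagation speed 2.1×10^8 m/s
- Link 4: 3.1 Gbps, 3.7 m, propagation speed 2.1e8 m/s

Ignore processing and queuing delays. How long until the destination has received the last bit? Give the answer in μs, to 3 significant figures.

53.0 μs

L = 39000 bits.
Transmission delays (L/R per hop): 4.93671, 32.5, 2.4375, 12.5806 μs; sum = 52.4549 μs.
Propagation delays (d/s per hop): 0.434343, 0.042132, 0.0619048, 0.017619 μs; sum = 0.555999 μs.
End-to-end = 53.0 μs.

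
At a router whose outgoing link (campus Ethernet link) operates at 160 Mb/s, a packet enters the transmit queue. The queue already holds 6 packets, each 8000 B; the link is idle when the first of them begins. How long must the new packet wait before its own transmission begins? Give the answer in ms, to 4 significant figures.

2.400 ms

Each queued packet: L/R = 64000/160000000 = 0.4 ms.
6 queued → 2.4 ms.
Queuing delay = 2.400 ms.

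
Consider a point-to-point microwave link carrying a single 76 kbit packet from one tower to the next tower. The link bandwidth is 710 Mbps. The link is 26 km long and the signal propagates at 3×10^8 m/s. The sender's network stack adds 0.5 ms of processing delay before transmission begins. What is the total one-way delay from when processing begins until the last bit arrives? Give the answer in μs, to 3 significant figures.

694 μs

L = 76000 bits.
Transmission delay = L/R = 76000 / 710000000 = 107.042 μs.
Propagation delay = d/s = 26000 m / 300000000 m/s = 86.6667 μs.
Plus processing delay 0.5 ms = 500 μs.
Total = 694 μs.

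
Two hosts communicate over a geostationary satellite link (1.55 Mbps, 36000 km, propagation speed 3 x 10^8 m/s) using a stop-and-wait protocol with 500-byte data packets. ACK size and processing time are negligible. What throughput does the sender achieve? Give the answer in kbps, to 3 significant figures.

t_tx = L/R = 4000/1550000 = 0.00258065 s.
t_prop = 36000000/300000000 = 0.12 s; RTT = 0.24 s.
Cycle = t_tx + RTT = 0.242581 s.
Throughput = L / cycle = 4000 / 0.242581 = 16.5 kbps.

16.5 kbps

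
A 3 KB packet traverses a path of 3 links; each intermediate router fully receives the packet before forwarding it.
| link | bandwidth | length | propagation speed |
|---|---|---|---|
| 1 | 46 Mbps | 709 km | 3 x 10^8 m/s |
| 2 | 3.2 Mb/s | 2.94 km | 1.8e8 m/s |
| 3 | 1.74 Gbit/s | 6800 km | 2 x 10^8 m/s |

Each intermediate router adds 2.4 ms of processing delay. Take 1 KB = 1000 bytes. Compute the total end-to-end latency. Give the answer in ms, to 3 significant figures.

L = 24000 bits.
Transmission delays (L/R per hop): 0.521739, 7.5, 0.0137931 ms; sum = 8.03553 ms.
Propagation delays (d/s per hop): 2.36333, 0.0163333, 34 ms; sum = 36.3797 ms.
Processing at 2 router(s): 2 × 2.4 ms = 4.8 ms.
End-to-end = 49.2 ms.

49.2 ms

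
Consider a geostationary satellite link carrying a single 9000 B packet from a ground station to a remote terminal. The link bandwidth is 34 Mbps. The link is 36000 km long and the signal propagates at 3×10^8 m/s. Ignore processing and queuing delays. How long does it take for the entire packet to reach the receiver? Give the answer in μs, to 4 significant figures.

122100 μs

L = 9000 × 8 = 72000 bits.
Transmission delay = L/R = 72000 / 34000000 = 2117.65 μs.
Propagation delay = d/s = 36000000 m / 300000000 m/s = 120000 μs.
Total = 122100 μs.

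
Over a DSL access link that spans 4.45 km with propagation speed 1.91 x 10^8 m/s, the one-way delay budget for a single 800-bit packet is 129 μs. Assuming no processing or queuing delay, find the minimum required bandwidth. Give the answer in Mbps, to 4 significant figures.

7.568 Mbps

Propagation delay = 4450 / 191000000 = 23.2984 μs.
Transmission budget = 129 − 23.2984 = 105.702 μs.
R ≥ L / t_tx = 800 bits / 0.000105702 s = 7.568 Mbps.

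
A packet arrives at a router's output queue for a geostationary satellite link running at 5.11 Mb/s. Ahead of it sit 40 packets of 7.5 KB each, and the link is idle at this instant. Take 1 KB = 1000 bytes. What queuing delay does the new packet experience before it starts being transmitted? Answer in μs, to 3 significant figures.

470000 μs

Each queued packet: L/R = 60000/5110000 = 11741.7 μs.
40 queued → 469667 μs.
Queuing delay = 470000 μs.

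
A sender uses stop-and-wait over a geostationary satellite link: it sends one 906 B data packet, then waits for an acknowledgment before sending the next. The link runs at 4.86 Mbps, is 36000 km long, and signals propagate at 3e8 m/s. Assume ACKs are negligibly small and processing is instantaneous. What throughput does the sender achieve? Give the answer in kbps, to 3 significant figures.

30.0 kbps

t_tx = L/R = 7248/4860000 = 0.00149136 s.
t_prop = 36000000/300000000 = 0.12 s; RTT = 0.24 s.
Cycle = t_tx + RTT = 0.241491 s.
Throughput = L / cycle = 7248 / 0.241491 = 30.0 kbps.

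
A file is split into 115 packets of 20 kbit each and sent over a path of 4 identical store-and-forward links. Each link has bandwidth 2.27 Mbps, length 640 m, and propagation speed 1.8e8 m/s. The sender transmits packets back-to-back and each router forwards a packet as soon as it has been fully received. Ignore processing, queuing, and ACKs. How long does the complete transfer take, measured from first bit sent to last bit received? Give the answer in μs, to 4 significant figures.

1040000 μs

Per-hop transmission t_tx = L/R = 20000/2270000 = 8810.57 μs.
Per-hop propagation t_prop = 640/180000000 = 3.55556 μs.
Pipeline fill: first packet needs 4·t_tx to clear all hops; remaining 114 packets each add one t_tx.
Total = (4+115-1)·t_tx + 4·t_prop = 118·8810.57 + 4·3.55556 = 1040000 μs.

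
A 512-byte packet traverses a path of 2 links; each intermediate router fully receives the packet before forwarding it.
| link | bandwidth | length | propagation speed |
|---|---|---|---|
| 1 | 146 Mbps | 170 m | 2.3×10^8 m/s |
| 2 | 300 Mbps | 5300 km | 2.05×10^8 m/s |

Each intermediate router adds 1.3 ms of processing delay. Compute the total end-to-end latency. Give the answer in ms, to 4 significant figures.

27.20 ms

L = 512 × 8 = 4096 bits.
Transmission delays (L/R per hop): 0.0280548, 0.0136533 ms; sum = 0.0417081 ms.
Propagation delays (d/s per hop): 0.00073913, 25.8537 ms; sum = 25.8544 ms.
Processing at 1 router(s): 1 × 1.3 ms = 1.3 ms.
End-to-end = 27.20 ms.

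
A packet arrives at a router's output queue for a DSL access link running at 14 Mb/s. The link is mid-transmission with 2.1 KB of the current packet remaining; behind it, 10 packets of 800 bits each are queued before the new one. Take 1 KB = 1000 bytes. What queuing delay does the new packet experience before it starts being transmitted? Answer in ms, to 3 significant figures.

1.77 ms

Each queued packet: L/R = 800/14000000 = 0.0571429 ms.
10 queued → 0.571429 ms.
Plus remaining 16800 bits of current packet: 1.2 ms.
Queuing delay = 1.77 ms.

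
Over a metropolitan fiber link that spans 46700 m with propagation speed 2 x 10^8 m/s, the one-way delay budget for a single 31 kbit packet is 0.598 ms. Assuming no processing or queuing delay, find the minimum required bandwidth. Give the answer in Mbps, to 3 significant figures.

Propagation delay = 46700 / 200000000 = 0.2335 ms.
Transmission budget = 0.598 − 0.2335 = 0.3645 ms.
R ≥ L / t_tx = 31000 bits / 0.0003645 s = 85.0 Mbps.

85.0 Mbps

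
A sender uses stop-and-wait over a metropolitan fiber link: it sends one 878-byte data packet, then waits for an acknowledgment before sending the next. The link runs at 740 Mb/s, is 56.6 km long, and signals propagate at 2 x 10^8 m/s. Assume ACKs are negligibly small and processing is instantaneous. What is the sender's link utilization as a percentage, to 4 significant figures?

1.649 %

t_tx = L/R = 7024/740000000 = 9.49189e-06 s.
t_prop = 56600/200000000 = 0.000283 s; RTT = 0.000566 s.
Cycle = t_tx + RTT = 0.000575492 s.
Utilization = t_tx / cycle = 9.49189e-06/0.000575492 = 1.649 %.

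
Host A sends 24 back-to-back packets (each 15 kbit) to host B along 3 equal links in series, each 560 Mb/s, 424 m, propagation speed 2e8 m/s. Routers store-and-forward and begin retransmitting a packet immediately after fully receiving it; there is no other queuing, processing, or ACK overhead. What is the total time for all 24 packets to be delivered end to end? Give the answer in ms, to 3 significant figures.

Per-hop transmission t_tx = L/R = 15000/560000000 = 0.0267857 ms.
Per-hop propagation t_prop = 424/200000000 = 0.00212 ms.
Pipeline fill: first packet needs 3·t_tx to clear all hops; remaining 23 packets each add one t_tx.
Total = (3+24-1)·t_tx + 3·t_prop = 26·0.0267857 + 3·0.00212 = 0.703 ms.

0.703 ms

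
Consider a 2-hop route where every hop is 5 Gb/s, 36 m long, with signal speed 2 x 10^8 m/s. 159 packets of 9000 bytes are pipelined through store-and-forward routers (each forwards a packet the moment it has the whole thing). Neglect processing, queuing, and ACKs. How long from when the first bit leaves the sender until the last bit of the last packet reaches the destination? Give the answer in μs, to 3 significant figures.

Per-hop transmission t_tx = L/R = 72000/5000000000 = 14.4 μs.
Per-hop propagation t_prop = 36/200000000 = 0.18 μs.
Pipeline fill: first packet needs 2·t_tx to clear all hops; remaining 158 packets each add one t_tx.
Total = (2+159-1)·t_tx + 2·t_prop = 160·14.4 + 2·0.18 = 2300 μs.

2300 μs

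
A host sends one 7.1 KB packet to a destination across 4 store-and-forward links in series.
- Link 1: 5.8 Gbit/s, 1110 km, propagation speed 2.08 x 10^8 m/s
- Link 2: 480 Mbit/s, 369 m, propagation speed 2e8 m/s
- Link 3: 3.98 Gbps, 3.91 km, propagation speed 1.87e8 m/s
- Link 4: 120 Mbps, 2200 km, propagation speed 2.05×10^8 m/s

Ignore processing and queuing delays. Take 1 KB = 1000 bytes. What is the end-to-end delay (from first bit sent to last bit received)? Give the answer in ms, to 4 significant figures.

16.71 ms

L = 56800 bits.
Transmission delays (L/R per hop): 0.0097931, 0.118333, 0.0142714, 0.473333 ms; sum = 0.615731 ms.
Propagation delays (d/s per hop): 5.33654, 0.001845, 0.0209091, 10.7317 ms; sum = 16.091 ms.
End-to-end = 16.71 ms.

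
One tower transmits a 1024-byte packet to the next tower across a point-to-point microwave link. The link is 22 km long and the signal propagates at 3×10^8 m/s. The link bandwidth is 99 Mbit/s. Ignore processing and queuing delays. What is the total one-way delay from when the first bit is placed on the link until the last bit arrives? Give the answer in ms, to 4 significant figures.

0.1561 ms

L = 1024 × 8 = 8192 bits.
Transmission delay = L/R = 8192 / 99000000 = 0.0827475 ms.
Propagation delay = d/s = 22000 m / 300000000 m/s = 0.0733333 ms.
Total = 0.1561 ms.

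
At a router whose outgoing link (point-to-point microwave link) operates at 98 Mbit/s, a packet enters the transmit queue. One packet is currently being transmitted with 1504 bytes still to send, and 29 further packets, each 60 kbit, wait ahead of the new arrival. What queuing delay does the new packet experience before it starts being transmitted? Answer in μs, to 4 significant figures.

Each queued packet: L/R = 60000/98000000 = 612.245 μs.
29 queued → 17755.1 μs.
Plus remaining 12032 bits of current packet: 122.776 μs.
Queuing delay = 17880 μs.

17880 μs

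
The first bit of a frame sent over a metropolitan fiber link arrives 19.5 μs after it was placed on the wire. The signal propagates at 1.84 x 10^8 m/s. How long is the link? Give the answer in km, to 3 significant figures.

3.59 km

d = s × t_prop = 184000000 × 1.95e-05 = 3.59 km.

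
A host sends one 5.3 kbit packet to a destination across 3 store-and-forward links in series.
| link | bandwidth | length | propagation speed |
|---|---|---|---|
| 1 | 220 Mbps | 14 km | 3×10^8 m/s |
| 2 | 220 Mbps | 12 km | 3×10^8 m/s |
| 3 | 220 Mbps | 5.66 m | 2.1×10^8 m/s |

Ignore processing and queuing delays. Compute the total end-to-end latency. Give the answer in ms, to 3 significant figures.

0.159 ms

L = 5300 bits.
Transmission delay per hop = L/R = 5300/220000000 = 0.0240909 ms; 3 hops → 0.0722727 ms.
Propagation delays (d/s per hop): 0.0466667, 0.04, 2.69524e-05 ms; sum = 0.0866936 ms.
End-to-end = 0.159 ms.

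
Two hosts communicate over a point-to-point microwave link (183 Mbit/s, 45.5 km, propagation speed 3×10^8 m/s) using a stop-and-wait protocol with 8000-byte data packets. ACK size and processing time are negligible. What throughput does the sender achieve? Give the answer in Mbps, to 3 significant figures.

98.0 Mbps

t_tx = L/R = 64000/183000000 = 0.000349727 s.
t_prop = 45500/300000000 = 0.000151667 s; RTT = 0.000303333 s.
Cycle = t_tx + RTT = 0.00065306 s.
Throughput = L / cycle = 64000 / 0.00065306 = 98.0 Mbps.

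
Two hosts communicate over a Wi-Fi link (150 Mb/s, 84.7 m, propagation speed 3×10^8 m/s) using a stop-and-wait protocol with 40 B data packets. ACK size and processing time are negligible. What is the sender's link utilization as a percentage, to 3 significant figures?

t_tx = L/R = 320/150000000 = 2.13333e-06 s.
t_prop = 84.7/300000000 = 2.82333e-07 s; RTT = 5.64667e-07 s.
Cycle = t_tx + RTT = 2.698e-06 s.
Utilization = t_tx / cycle = 2.13333e-06/2.698e-06 = 79.1 %.

79.1 %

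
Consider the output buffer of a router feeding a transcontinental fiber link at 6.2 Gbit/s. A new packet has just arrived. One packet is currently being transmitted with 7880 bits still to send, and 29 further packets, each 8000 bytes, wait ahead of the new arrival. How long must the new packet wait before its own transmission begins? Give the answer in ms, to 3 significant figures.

Each queued packet: L/R = 64000/6200000000 = 0.0103226 ms.
29 queued → 0.299355 ms.
Plus remaining 7880 bits of current packet: 0.00127097 ms.
Queuing delay = 0.301 ms.

0.301 ms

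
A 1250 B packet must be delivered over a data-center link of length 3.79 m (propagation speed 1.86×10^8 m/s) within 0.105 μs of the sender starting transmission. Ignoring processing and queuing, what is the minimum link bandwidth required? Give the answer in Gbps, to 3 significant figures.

118 Gbps

L = 10000 bits.
Propagation delay = 3.79 / 186000000 = 0.0203763 μs.
Transmission budget = 0.105 − 0.0203763 = 0.0846237 μs.
R ≥ L / t_tx = 10000 bits / 8.46237e-08 s = 118 Gbps.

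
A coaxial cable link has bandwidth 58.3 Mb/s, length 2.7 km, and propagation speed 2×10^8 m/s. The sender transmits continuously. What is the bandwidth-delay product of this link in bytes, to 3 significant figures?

98.4 bytes

Propagation delay = 2700 / 200000000 = 1.35e-05 s.
BDP = R × t_prop = 58300000 × 1.35e-05 = 787.05 bits.
In bytes: 787.05/8 = 98.4 bytes.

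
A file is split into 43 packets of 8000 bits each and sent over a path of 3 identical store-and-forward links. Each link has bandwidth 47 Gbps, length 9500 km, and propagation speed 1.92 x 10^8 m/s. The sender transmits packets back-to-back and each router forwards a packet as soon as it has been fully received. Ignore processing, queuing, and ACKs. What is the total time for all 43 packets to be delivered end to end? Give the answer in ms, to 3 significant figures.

Per-hop transmission t_tx = L/R = 8000/47000000000 = 0.000170213 ms.
Per-hop propagation t_prop = 9500000/192000000 = 49.4792 ms.
Pipeline fill: first packet needs 3·t_tx to clear all hops; remaining 42 packets each add one t_tx.
Total = (3+43-1)·t_tx + 3·t_prop = 45·0.000170213 + 3·49.4792 = 148 ms.

148 ms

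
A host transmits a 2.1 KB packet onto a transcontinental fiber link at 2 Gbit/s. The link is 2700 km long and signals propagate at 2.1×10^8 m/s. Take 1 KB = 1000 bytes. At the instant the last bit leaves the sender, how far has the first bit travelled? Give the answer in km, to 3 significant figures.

1.76 km

t_tx = L/R = 16800/2000000000 = 8.4e-06 s.
Distance = s × t_tx = 210000000 × 8.4e-06 = 1.76 km.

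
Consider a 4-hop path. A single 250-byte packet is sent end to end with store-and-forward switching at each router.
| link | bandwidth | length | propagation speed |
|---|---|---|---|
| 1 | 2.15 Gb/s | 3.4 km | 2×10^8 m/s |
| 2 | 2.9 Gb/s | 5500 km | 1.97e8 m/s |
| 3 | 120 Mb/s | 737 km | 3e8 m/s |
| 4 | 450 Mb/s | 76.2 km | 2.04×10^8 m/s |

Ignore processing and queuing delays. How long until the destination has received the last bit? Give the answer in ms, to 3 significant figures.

L = 250 × 8 = 2000 bits.
Transmission delays (L/R per hop): 0.000930233, 0.000689655, 0.0166667, 0.00444444 ms; sum = 0.022731 ms.
Propagation delays (d/s per hop): 0.017, 27.9188, 2.45667, 0.373529 ms; sum = 30.766 ms.
End-to-end = 30.8 ms.

30.8 ms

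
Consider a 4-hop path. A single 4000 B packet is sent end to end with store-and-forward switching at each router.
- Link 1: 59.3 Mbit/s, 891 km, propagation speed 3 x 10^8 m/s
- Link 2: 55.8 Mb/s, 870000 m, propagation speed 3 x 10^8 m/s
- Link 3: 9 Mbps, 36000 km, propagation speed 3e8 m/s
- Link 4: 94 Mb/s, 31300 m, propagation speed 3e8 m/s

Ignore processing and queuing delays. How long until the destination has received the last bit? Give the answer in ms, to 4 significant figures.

131.0 ms

L = 4000 × 8 = 32000 bits.
Transmission delays (L/R per hop): 0.539629, 0.573477, 3.55556, 0.340426 ms; sum = 5.00909 ms.
Propagation delays (d/s per hop): 2.97, 2.9, 120, 0.104333 ms; sum = 125.974 ms.
End-to-end = 131.0 ms.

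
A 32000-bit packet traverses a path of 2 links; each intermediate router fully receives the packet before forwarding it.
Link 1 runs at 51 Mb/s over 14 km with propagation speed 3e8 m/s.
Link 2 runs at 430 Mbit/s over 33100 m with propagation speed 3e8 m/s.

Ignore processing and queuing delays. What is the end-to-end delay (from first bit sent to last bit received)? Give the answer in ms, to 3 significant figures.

Transmission delays (L/R per hop): 0.627451, 0.0744186 ms; sum = 0.70187 ms.
Propagation delays (d/s per hop): 0.0466667, 0.110333 ms; sum = 0.157 ms.
End-to-end = 0.859 ms.

0.859 ms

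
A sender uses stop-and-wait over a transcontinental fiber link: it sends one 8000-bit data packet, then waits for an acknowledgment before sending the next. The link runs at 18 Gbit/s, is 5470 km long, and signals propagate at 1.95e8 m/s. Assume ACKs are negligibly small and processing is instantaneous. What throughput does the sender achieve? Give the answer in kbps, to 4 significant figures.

142.6 kbps

t_tx = L/R = 8000/18000000000 = 4.44444e-07 s.
t_prop = 5470000/195000000 = 0.0280513 s; RTT = 0.0561026 s.
Cycle = t_tx + RTT = 0.056103 s.
Throughput = L / cycle = 8000 / 0.056103 = 142.6 kbps.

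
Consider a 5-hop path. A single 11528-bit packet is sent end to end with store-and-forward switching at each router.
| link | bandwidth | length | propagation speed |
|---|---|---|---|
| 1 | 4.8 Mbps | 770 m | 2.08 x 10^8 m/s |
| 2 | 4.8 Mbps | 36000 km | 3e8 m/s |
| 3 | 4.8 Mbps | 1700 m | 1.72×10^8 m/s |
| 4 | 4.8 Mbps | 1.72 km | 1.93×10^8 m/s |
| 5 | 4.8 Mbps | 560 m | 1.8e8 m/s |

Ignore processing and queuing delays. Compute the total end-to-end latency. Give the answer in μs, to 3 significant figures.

132000 μs

Transmission delay per hop = L/R = 11528/4800000 = 2401.67 μs; 5 hops → 12008.3 μs.
Propagation delays (d/s per hop): 3.70192, 120000, 9.88372, 8.91192, 3.11111 μs; sum = 120026 μs.
End-to-end = 132000 μs.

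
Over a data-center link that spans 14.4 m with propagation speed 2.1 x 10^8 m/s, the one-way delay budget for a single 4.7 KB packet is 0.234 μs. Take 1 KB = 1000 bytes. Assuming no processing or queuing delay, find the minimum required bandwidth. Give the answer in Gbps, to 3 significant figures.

L = 37600 bits.
Propagation delay = 14.4 / 210000000 = 0.0685714 μs.
Transmission budget = 0.234 − 0.0685714 = 0.165429 μs.
R ≥ L / t_tx = 37600 bits / 1.65429e-07 s = 227 Gbps.

227 Gbps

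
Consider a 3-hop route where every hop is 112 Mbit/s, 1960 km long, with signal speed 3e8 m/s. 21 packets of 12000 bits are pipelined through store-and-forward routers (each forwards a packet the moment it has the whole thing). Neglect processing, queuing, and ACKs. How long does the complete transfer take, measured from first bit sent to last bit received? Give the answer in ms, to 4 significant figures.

22.06 ms

Per-hop transmission t_tx = L/R = 12000/112000000 = 0.107143 ms.
Per-hop propagation t_prop = 1960000/300000000 = 6.53333 ms.
Pipeline fill: first packet needs 3·t_tx to clear all hops; remaining 20 packets each add one t_tx.
Total = (3+21-1)·t_tx + 3·t_prop = 23·0.107143 + 3·6.53333 = 22.06 ms.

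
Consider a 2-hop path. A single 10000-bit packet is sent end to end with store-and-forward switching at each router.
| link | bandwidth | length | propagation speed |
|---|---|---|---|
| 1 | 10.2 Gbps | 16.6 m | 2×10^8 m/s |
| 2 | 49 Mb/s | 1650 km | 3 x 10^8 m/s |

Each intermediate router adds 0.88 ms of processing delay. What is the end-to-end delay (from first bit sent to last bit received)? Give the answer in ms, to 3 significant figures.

6.59 ms

Transmission delays (L/R per hop): 0.000980392, 0.204082 ms; sum = 0.205062 ms.
Propagation delays (d/s per hop): 8.3e-05, 5.5 ms; sum = 5.50008 ms.
Processing at 1 router(s): 1 × 0.88 ms = 0.88 ms.
End-to-end = 6.59 ms.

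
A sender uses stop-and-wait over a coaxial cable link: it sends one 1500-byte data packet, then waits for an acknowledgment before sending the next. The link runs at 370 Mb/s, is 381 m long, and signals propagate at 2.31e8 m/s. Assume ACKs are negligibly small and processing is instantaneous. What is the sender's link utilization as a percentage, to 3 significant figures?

90.8 %

t_tx = L/R = 12000/370000000 = 3.24324e-05 s.
t_prop = 381/231000000 = 1.64935e-06 s; RTT = 3.2987e-06 s.
Cycle = t_tx + RTT = 3.57311e-05 s.
Utilization = t_tx / cycle = 3.24324e-05/3.57311e-05 = 90.8 %.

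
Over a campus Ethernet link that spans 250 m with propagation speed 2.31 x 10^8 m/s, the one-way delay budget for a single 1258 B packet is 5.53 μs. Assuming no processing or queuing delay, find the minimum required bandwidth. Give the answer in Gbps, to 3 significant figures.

L = 10064 bits.
Propagation delay = 250 / 231000000 = 1.08225 μs.
Transmission budget = 5.53 − 1.08225 = 4.44775 μs.
R ≥ L / t_tx = 10064 bits / 4.44775e-06 s = 2.26 Gbps.

2.26 Gbps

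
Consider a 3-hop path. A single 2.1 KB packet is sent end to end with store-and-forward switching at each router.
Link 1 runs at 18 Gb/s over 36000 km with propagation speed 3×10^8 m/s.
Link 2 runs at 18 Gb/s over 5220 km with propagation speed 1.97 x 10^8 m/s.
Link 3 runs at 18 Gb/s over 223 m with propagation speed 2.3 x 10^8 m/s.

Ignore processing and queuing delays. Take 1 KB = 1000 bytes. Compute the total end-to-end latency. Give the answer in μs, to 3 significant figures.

147000 μs

L = 16800 bits.
Transmission delay per hop = L/R = 16800/18000000000 = 0.933333 μs; 3 hops → 2.8 μs.
Propagation delays (d/s per hop): 120000, 26497.5, 0.969565 μs; sum = 146498 μs.
End-to-end = 147000 μs.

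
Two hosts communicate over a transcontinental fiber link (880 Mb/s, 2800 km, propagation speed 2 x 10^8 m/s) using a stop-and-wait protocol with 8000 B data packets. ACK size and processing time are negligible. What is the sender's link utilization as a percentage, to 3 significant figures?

0.259 %

t_tx = L/R = 64000/880000000 = 7.27273e-05 s.
t_prop = 2800000/200000000 = 0.014 s; RTT = 0.028 s.
Cycle = t_tx + RTT = 0.0280727 s.
Utilization = t_tx / cycle = 7.27273e-05/0.0280727 = 0.259 %.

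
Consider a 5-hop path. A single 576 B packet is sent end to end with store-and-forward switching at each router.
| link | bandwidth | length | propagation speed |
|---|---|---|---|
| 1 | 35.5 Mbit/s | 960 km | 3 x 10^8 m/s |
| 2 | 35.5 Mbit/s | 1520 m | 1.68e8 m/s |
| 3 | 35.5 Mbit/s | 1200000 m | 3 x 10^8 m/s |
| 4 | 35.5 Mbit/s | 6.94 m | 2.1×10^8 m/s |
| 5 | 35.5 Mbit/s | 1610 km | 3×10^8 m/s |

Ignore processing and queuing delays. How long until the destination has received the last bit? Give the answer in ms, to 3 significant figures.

L = 576 × 8 = 4608 bits.
Transmission delay per hop = L/R = 4608/35500000 = 0.129803 ms; 5 hops → 0.649014 ms.
Propagation delays (d/s per hop): 3.2, 0.00904762, 4, 3.30476e-05, 5.36667 ms; sum = 12.5757 ms.
End-to-end = 13.2 ms.

13.2 ms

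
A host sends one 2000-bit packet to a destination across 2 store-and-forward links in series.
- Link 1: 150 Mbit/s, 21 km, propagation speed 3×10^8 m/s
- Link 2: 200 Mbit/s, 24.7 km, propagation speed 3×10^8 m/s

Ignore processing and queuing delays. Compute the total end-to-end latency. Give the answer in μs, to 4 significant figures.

175.7 μs

Transmission delays (L/R per hop): 13.3333, 10 μs; sum = 23.3333 μs.
Propagation delays (d/s per hop): 70, 82.3333 μs; sum = 152.333 μs.
End-to-end = 175.7 μs.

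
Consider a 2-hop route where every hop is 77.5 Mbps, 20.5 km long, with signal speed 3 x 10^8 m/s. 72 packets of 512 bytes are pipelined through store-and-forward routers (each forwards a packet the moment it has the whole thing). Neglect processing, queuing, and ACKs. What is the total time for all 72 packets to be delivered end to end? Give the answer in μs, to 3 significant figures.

Per-hop transmission t_tx = L/R = 4096/77500000 = 52.8516 μs.
Per-hop propagation t_prop = 20500/300000000 = 68.3333 μs.
Pipeline fill: first packet needs 2·t_tx to clear all hops; remaining 71 packets each add one t_tx.
Total = (2+72-1)·t_tx + 2·t_prop = 73·52.8516 + 2·68.3333 = 3990 μs.

3990 μs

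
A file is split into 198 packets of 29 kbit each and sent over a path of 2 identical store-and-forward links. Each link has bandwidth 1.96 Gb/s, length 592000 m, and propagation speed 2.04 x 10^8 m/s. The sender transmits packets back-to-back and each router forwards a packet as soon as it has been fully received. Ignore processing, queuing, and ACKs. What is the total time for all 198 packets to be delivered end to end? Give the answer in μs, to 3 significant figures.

Per-hop transmission t_tx = L/R = 29000/1960000000 = 14.7959 μs.
Per-hop propagation t_prop = 592000/204000000 = 2901.96 μs.
Pipeline fill: first packet needs 2·t_tx to clear all hops; remaining 197 packets each add one t_tx.
Total = (2+198-1)·t_tx + 2·t_prop = 199·14.7959 + 2·2901.96 = 8750 μs.

8750 μs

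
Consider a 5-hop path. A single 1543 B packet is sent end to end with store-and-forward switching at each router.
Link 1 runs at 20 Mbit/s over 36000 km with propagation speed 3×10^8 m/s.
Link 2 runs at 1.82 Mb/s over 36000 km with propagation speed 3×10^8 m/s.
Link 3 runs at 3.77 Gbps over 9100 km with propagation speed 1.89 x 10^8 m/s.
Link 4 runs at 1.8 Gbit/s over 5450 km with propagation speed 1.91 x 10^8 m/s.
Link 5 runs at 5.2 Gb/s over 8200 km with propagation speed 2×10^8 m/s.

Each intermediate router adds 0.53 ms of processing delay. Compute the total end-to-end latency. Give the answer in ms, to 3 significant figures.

367 ms

L = 1543 × 8 = 12344 bits.
Transmission delays (L/R per hop): 0.6172, 6.78242, 0.00327427, 0.00685778, 0.00237385 ms; sum = 7.41212 ms.
Propagation delays (d/s per hop): 120, 120, 48.1481, 28.534, 41 ms; sum = 357.682 ms.
Processing at 4 router(s): 4 × 0.53 ms = 2.12 ms.
End-to-end = 367 ms.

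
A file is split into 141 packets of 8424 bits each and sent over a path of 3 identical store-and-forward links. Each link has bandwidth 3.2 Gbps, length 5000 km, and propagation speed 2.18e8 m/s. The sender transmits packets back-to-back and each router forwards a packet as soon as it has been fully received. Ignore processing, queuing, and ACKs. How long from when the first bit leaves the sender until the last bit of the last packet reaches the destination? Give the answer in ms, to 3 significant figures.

69.2 ms

Per-hop transmission t_tx = L/R = 8424/3200000000 = 0.0026325 ms.
Per-hop propagation t_prop = 5000000/2.18e+08 = 22.9358 ms.
Pipeline fill: first packet needs 3·t_tx to clear all hops; remaining 140 packets each add one t_tx.
Total = (3+141-1)·t_tx + 3·t_prop = 143·0.0026325 + 3·22.9358 = 69.2 ms.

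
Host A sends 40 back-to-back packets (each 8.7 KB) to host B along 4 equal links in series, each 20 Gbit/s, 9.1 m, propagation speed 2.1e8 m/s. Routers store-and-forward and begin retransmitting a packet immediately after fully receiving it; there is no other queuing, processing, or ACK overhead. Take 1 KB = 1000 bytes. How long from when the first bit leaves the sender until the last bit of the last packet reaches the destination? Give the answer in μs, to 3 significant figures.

150 μs

Per-hop transmission t_tx = L/R = 69600/20000000000 = 3.48 μs.
Per-hop propagation t_prop = 9.1/210000000 = 0.0433333 μs.
Pipeline fill: first packet needs 4·t_tx to clear all hops; remaining 39 packets each add one t_tx.
Total = (4+40-1)·t_tx + 4·t_prop = 43·3.48 + 4·0.0433333 = 150 μs.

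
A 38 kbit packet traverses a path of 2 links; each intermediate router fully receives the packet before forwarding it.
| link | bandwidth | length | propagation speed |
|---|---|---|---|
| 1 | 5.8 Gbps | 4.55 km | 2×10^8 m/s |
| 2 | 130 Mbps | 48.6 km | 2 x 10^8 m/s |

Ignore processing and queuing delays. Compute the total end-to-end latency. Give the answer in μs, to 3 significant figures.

L = 38000 bits.
Transmission delays (L/R per hop): 6.55172, 292.308 μs; sum = 298.859 μs.
Propagation delays (d/s per hop): 22.75, 243 μs; sum = 265.75 μs.
End-to-end = 565 μs.

565 μs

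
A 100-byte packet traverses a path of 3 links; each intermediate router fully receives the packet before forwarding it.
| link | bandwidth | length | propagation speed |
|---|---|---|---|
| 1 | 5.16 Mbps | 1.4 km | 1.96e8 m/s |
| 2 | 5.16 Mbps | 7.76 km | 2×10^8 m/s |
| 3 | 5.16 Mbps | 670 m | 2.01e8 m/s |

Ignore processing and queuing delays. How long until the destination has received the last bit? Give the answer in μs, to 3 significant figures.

L = 100 × 8 = 800 bits.
Transmission delay per hop = L/R = 800/5160000 = 155.039 μs; 3 hops → 465.116 μs.
Propagation delays (d/s per hop): 7.14286, 38.8, 3.33333 μs; sum = 49.2762 μs.
End-to-end = 514 μs.

514 μs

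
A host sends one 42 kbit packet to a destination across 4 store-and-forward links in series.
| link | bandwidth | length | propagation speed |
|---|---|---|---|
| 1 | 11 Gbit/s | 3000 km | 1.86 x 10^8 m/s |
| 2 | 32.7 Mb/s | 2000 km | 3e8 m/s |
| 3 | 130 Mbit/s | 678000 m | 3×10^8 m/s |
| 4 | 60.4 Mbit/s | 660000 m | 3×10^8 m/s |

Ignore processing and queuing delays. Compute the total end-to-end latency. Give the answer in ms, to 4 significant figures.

29.56 ms

L = 42000 bits.
Transmission delays (L/R per hop): 0.00381818, 1.2844, 0.323077, 0.695364 ms; sum = 2.30666 ms.
Propagation delays (d/s per hop): 16.129, 6.66667, 2.26, 2.2 ms; sum = 27.2557 ms.
End-to-end = 29.56 ms.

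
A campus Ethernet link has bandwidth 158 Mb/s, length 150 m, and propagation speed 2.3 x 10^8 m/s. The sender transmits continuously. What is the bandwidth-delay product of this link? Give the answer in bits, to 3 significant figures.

103 bits

Propagation delay = 150 / 2.3e+08 = 6.52174e-07 s.
BDP = R × t_prop = 158000000 × 6.52174e-07 = 103.043 bits.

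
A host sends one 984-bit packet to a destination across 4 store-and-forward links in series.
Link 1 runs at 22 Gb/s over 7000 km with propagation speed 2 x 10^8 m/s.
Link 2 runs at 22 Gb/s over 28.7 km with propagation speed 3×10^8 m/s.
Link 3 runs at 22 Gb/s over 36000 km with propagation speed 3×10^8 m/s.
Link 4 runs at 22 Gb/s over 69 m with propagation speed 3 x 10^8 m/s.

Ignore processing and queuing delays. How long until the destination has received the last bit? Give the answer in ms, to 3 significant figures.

Transmission delay per hop = L/R = 984/22000000000 = 4.47273e-05 ms; 4 hops → 0.000178909 ms.
Propagation delays (d/s per hop): 35, 0.0956667, 120, 0.00023 ms; sum = 155.096 ms.
End-to-end = 155 ms.

155 ms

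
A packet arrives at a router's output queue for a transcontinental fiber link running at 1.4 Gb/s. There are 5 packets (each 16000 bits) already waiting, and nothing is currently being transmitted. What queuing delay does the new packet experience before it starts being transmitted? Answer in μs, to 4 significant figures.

57.14 μs

Each queued packet: L/R = 16000/1400000000 = 11.4286 μs.
5 queued → 57.1429 μs.
Queuing delay = 57.14 μs.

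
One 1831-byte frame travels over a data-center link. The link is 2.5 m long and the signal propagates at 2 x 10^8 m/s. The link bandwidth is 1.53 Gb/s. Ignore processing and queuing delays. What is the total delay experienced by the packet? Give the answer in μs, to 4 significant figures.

9.586 μs

L = 1831 × 8 = 14648 bits.
Transmission delay = L/R = 14648 / 1530000000 = 9.57386 μs.
Propagation delay = d/s = 2.5 m / 200000000 m/s = 0.0125 μs.
Total = 9.586 μs.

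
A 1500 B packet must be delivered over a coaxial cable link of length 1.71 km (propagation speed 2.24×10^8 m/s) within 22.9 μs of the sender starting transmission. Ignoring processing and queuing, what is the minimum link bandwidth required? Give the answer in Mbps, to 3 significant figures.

786 Mbps

L = 12000 bits.
Propagation delay = 1710 / 2.24e+08 = 7.63393 μs.
Transmission budget = 22.9 − 7.63393 = 15.2661 μs.
R ≥ L / t_tx = 12000 bits / 1.52661e-05 s = 786 Mbps.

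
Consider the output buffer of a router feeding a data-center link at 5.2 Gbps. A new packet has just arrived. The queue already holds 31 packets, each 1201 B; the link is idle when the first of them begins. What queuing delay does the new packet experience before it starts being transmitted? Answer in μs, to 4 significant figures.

57.28 μs

Each queued packet: L/R = 9608/5200000000 = 1.84769 μs.
31 queued → 57.2785 μs.
Queuing delay = 57.28 μs.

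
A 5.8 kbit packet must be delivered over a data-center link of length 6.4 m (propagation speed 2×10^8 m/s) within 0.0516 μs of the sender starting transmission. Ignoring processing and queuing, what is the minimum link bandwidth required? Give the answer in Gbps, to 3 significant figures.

296 Gbps

Propagation delay = 6.4 / 200000000 = 0.032 μs.
Transmission budget = 0.0516 − 0.032 = 0.0196 μs.
R ≥ L / t_tx = 5800 bits / 1.96e-08 s = 296 Gbps.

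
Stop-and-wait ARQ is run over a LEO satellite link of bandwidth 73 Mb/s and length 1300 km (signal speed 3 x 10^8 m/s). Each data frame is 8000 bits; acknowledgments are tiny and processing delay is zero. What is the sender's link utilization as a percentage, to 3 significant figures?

1.25 %

t_tx = L/R = 8000/73000000 = 0.000109589 s.
t_prop = 1300000/300000000 = 0.00433333 s; RTT = 0.00866667 s.
Cycle = t_tx + RTT = 0.00877626 s.
Utilization = t_tx / cycle = 0.000109589/0.00877626 = 1.25 %.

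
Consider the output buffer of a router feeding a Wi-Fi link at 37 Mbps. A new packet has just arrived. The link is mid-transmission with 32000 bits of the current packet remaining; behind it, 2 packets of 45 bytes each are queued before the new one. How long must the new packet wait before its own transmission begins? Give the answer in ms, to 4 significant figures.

0.8843 ms

Each queued packet: L/R = 360/37000000 = 0.00972973 ms.
2 queued → 0.0194595 ms.
Plus remaining 32000 bits of current packet: 0.864865 ms.
Queuing delay = 0.8843 ms.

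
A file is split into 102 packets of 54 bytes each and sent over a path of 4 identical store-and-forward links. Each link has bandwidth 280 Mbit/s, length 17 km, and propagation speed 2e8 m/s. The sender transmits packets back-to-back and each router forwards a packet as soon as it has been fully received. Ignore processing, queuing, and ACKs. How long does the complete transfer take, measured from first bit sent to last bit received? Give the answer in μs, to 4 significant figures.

Per-hop transmission t_tx = L/R = 432/280000000 = 1.54286 μs.
Per-hop propagation t_prop = 17000/200000000 = 85 μs.
Pipeline fill: first packet needs 4·t_tx to clear all hops; remaining 101 packets each add one t_tx.
Total = (4+102-1)·t_tx + 4·t_prop = 105·1.54286 + 4·85 = 502.0 μs.

502.0 μs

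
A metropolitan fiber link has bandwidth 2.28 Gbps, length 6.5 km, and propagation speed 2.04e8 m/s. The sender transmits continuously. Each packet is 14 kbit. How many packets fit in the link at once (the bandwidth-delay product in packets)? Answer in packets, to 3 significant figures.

Propagation delay = 6500 / 204000000 = 3.18627e-05 s.
BDP = R × t_prop = 2280000000 × 3.18627e-05 = 72647.1 bits.
In packets of 14000 bits: 5.19 packets.

5.19 packets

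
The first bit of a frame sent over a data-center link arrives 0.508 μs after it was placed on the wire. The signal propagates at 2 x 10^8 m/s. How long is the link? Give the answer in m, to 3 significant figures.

d = s × t_prop = 200000000 × 5.08e-07 = 102 m.

102 m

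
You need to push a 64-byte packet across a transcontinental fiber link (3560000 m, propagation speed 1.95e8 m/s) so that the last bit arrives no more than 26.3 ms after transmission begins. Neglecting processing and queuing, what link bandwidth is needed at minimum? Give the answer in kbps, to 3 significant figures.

63.7 kbps

L = 512 bits.
Propagation delay = 3560000 / 195000000 = 18.2564 ms.
Transmission budget = 26.3 − 18.2564 = 8.04359 ms.
R ≥ L / t_tx = 512 bits / 0.00804359 s = 63.7 kbps.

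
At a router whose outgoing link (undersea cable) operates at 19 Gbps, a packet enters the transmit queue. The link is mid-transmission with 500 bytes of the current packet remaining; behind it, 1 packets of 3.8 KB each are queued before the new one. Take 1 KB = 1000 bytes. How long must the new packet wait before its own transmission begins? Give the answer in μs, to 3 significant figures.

Each queued packet: L/R = 30400/19000000000 = 1.6 μs.
1 queued → 1.6 μs.
Plus remaining 4000 bits of current packet: 0.210526 μs.
Queuing delay = 1.81 μs.

1.81 μs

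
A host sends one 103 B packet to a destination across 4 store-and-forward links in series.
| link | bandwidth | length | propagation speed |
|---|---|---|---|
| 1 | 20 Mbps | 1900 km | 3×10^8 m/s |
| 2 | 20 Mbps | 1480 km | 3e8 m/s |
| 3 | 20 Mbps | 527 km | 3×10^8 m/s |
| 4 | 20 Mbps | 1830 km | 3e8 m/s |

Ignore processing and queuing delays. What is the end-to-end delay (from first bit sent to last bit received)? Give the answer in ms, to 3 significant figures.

L = 103 × 8 = 824 bits.
Transmission delay per hop = L/R = 824/20000000 = 0.0412 ms; 4 hops → 0.1648 ms.
Propagation delays (d/s per hop): 6.33333, 4.93333, 1.75667, 6.1 ms; sum = 19.1233 ms.
End-to-end = 19.3 ms.

19.3 ms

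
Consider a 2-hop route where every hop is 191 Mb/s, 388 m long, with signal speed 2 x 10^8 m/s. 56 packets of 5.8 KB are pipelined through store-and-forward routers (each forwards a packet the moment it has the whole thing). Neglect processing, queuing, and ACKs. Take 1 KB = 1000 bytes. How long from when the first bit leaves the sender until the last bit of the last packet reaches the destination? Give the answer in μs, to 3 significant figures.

13900 μs

Per-hop transmission t_tx = L/R = 46400/191000000 = 242.932 μs.
Per-hop propagation t_prop = 388/200000000 = 1.94 μs.
Pipeline fill: first packet needs 2·t_tx to clear all hops; remaining 55 packets each add one t_tx.
Total = (2+56-1)·t_tx + 2·t_prop = 57·242.932 + 2·1.94 = 13900 μs.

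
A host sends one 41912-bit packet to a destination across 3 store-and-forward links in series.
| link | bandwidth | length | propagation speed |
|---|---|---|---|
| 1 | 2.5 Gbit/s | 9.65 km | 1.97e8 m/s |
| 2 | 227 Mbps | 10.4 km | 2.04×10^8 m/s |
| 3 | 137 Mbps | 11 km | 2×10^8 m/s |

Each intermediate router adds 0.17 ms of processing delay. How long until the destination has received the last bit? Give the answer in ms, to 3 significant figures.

Transmission delays (L/R per hop): 0.0167648, 0.184634, 0.305927 ms; sum = 0.507326 ms.
Propagation delays (d/s per hop): 0.0489848, 0.0509804, 0.055 ms; sum = 0.154965 ms.
Processing at 2 router(s): 2 × 0.17 ms = 0.34 ms.
End-to-end = 1.00 ms.

1.00 ms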